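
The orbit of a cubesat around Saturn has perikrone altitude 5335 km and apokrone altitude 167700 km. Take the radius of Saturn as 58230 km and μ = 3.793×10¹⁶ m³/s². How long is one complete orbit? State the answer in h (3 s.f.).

T ≈ 15.6 h

r_p = 58230 + 5335 = 63565 km = 6.3565×10⁷ m.
r_a = 58230 + 167700 = 225930 km = 2.2593×10⁸ m.
Semi-major axis a = (r_p + r_a)/2 = (63565 + 2.2593×10⁵)/2 = 1.4475×10⁵ km = 1.447×10⁸ m.
By Kepler's third law T = 2π√(a³/μ) = 2π × 8.942×10³ = 5.618×10⁴ s.
= 15.61 h.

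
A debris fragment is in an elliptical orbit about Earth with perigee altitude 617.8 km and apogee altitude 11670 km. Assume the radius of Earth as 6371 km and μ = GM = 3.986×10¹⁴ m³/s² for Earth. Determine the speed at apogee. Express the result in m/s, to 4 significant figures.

r_p = 6371 + 617.8 = 6988.8 km = 6.9888×10⁶ m.
r_a = 6371 + 11670 = 18041 km = 1.8041×10⁷ m.
Semi-major axis a = (r_p + r_a)/2 = 12515 km = 1.251×10⁷ m.
Vis-viva: v² = μ(2/r − 1/a) = 3.986×10¹⁴ × (1.109×10⁻⁷ − 7.990×10⁻⁸) = 1.234×10⁷ m²/s².
v = 3513 m/s.

v ≈ 3513 m/s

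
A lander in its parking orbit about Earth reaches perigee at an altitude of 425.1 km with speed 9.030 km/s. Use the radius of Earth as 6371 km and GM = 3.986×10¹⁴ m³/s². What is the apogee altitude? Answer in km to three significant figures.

apogee altitude ≈ 9120 km

r_p = 6371 + 425.1 = 6796.1 km = 6.796×10⁶ m.
Specific energy ε = v²/2 − μ/r = -1.788×10⁷ J/kg, so a = −μ/(2ε) = 1.115×10⁷ m.
The apsides satisfy r_p + r_a = 2a, so the apogee radius is 2a − r_p = 1.550×10⁷ m = 15496 km.
Apogee altitude = 15496 − 6371 = 9124.9 km.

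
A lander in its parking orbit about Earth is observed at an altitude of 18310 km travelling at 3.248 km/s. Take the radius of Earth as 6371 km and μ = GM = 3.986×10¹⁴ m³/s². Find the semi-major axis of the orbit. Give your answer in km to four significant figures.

r = 6371 + 18310 = 24681 km = 2.468×10⁷ m.
Specific orbital energy ε = v²/2 − μ/r = (3248)²/2 − 3.986×10¹⁴/2.468×10⁷ = -1.088×10⁷ J/kg.
Since ε = −μ/(2a), a = −μ/(2ε) = 1.833×10⁷ m = 18326 km.

a ≈ 18330 km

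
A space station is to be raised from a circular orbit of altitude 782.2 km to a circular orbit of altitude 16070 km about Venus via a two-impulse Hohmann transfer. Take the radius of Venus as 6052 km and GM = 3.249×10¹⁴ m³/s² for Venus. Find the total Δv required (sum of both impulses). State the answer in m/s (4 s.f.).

Δv_total ≈ 2827 m/s

r₁ = 6052 + 782.2 = 6834.2 km = 6.8342×10⁶ m.
r₂ = 6052 + 16070 = 22122 km = 2.2122×10⁷ m.
Transfer ellipse a_t = (r₁ + r₂)/2 = 1.448×10⁷ m.
At r₁: circular v_c1 = √(μ/r₁) = 6895 m/s; transfer-periapsis v_p = √[μ(2/r₁ − 1/a_t)] = 8523 m/s.
Δv₁ = v_p − v_c1 = 1628 m/s.
At r₂: circular v_c2 = √(μ/r₂) = 3832 m/s; transfer-apoapsis v_a = √[μ(2/r₂ − 1/a_t)] = 2633 m/s.
Δv₂ = v_c2 − v_a = 1199 m/s.
Total Δv = Δv₁ + Δv₂ = 2827 m/s.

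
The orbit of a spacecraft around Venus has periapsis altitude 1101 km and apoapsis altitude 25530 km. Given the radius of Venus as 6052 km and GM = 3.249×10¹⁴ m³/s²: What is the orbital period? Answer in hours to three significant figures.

T ≈ 8.25 hours

r_p = 6052 + 1101 = 7153.0 km = 7.1530×10⁶ m.
r_a = 6052 + 25530 = 31582 km = 3.1582×10⁷ m.
Semi-major axis a = (r_p + r_a)/2 = (7153.0 + 31582)/2 = 19368 km = 1.937×10⁷ m.
By Kepler's third law T = 2π√(a³/μ) = 2π × 4.729×10³ = 2.971×10⁴ s.
= 8.253 hours.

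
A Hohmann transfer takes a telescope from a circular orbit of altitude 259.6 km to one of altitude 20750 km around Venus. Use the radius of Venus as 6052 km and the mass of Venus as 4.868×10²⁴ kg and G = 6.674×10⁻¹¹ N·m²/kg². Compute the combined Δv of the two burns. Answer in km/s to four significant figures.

μ = GM = 6.674×10⁻¹¹ × 4.868×10²⁴ = 3.249×10¹⁴ m³/s².
r₁ = 6052 + 259.6 = 6311.6 km = 6.3116×10⁶ m.
r₂ = 6052 + 20750 = 26802 km = 2.6802×10⁷ m.
Transfer ellipse a_t = (r₁ + r₂)/2 = 1.656×10⁷ m.
At r₁: circular v_c1 = √(μ/r₁) = 7175 m/s; transfer-periapsis v_p = √[μ(2/r₁ − 1/a_t)] = 9128 m/s.
Δv₁ = v_p − v_c1 = 1954 m/s.
At r₂: circular v_c2 = √(μ/r₂) = 3482 m/s; transfer-apoapsis v_a = √[μ(2/r₂ − 1/a_t)] = 2150 m/s.
Δv₂ = v_c2 − v_a = 1332 m/s.
Total Δv = Δv₁ + Δv₂ = 3286 m/s = 3.286 km/s.

Δv_total ≈ 3.286 km/s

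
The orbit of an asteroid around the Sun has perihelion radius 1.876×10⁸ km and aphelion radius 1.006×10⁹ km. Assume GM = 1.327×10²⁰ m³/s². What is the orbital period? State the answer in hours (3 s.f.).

T ≈ 69900 hours

Semi-major axis a = (r_p + r_a)/2 = (1.8760×10⁸ + 1.0060×10⁹)/2 = 5.9680×10⁸ km = 5.968×10¹¹ m.
By Kepler's third law T = 2π√(a³/μ) = 2π × 4.002×10⁷ = 2.515×10⁸ s.
= 69850 hours.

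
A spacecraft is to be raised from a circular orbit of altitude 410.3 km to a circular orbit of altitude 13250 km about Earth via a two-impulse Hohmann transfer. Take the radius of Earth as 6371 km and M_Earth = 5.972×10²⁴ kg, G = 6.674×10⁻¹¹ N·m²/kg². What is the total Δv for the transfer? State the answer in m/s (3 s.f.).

Δv_total ≈ 2960 m/s

μ = GM = 6.674×10⁻¹¹ × 5.972×10²⁴ = 3.986×10¹⁴ m³/s².
r₁ = 6371 + 410.3 = 6781.3 km = 6.7813×10⁶ m.
r₂ = 6371 + 13250 = 19621 km = 1.9621×10⁷ m.
Transfer ellipse a_t = (r₁ + r₂)/2 = 1.320×10⁷ m.
At r₁: circular v_c1 = √(μ/r₁) = 7666 m/s; transfer-perigee v_p = √[μ(2/r₁ − 1/a_t)] = 9347 m/s.
Δv₁ = v_p − v_c1 = 1680 m/s.
At r₂: circular v_c2 = √(μ/r₂) = 4507 m/s; transfer-apogee v_a = √[μ(2/r₂ − 1/a_t)] = 3230 m/s.
Δv₂ = v_c2 − v_a = 1277 m/s.
Total Δv = Δv₁ + Δv₂ = 2957 m/s.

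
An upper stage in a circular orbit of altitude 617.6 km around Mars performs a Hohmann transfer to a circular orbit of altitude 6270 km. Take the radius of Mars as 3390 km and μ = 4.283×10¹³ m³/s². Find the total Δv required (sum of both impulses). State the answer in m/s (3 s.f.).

Δv_total ≈ 1110 m/s

r₁ = 3390 + 617.6 = 4007.6 km = 4.0076×10⁶ m.
r₂ = 3390 + 6270 = 9660.0 km = 9.6600×10⁶ m.
Transfer ellipse a_t = (r₁ + r₂)/2 = 6.834×10⁶ m.
At r₁: circular v_c1 = √(μ/r₁) = 3269 m/s; transfer-periapsis v_p = √[μ(2/r₁ − 1/a_t)] = 3887 m/s.
Δv₁ = v_p − v_c1 = 617.6 m/s.
At r₂: circular v_c2 = √(μ/r₂) = 2106 m/s; transfer-apoapsis v_a = √[μ(2/r₂ − 1/a_t)] = 1612 m/s.
Δv₂ = v_c2 − v_a = 493.2 m/s.
Total Δv = Δv₁ + Δv₂ = 1111 m/s.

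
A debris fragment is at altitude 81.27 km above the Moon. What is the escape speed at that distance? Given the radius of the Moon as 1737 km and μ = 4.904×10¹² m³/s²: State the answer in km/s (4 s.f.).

v_esc ≈ 2.323 km/s

r = 1737 + 81.27 = 1818.3 km = 1.8183×10⁶ m.
Escape speed v_esc = √(2μ/r) = √(2 × 4.904×10¹² / 1.818×10⁶) = √(5.394×10⁶) = 2323 m/s.
= 2.323 km/s.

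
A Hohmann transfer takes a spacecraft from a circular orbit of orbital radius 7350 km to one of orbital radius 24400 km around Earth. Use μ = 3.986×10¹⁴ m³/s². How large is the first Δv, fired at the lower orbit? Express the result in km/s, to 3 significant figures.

Δv ≈ 1.77 km/s

r₁ = 7350 km = 7.350×10⁶ m.
r₂ = 24400 km = 2.440×10⁷ m.
Transfer ellipse a_t = (r₁ + r₂)/2 = 1.588×10⁷ m.
At r₁: circular v_c1 = √(μ/r₁) = 7364 m/s; transfer-perigee v_p = √[μ(2/r₁ − 1/a_t)] = 9130 m/s.
Δv₁ = v_p − v_c1 = 1766 m/s.
= 1.766 km/s.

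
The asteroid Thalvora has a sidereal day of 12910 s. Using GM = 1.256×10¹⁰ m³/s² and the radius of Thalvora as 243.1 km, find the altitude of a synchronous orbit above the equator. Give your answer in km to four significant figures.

A synchronous orbit has period T, so by Kepler's third law a = (μT²/4π²)^(1/3).
μT²/4π² = 1.256×10¹⁰ × (1.291×10⁴)² / 39.48 = 5.303×10¹⁶ m³.
a = 3.757×10⁵ m = 375.69 km.
Altitude h = a − R = 375.69 − 243.1 = 132.59 km.

h_sync ≈ 132.6 km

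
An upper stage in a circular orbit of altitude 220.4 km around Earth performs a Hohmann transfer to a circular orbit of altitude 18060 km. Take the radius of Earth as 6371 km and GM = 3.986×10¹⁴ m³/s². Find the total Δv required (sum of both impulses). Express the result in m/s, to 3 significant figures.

Δv_total ≈ 3390 m/s

r₁ = 6371 + 220.4 = 6591.4 km = 6.5914×10⁶ m.
r₂ = 6371 + 18060 = 24431 km = 2.4431×10⁷ m.
Transfer ellipse a_t = (r₁ + r₂)/2 = 1.551×10⁷ m.
At r₁: circular v_c1 = √(μ/r₁) = 7776 m/s; transfer-perigee v_p = √[μ(2/r₁ − 1/a_t)] = 9760 m/s.
Δv₁ = v_p − v_c1 = 1983 m/s.
At r₂: circular v_c2 = √(μ/r₂) = 4039 m/s; transfer-apogee v_a = √[μ(2/r₂ − 1/a_t)] = 2633 m/s.
Δv₂ = v_c2 − v_a = 1406 m/s.
Total Δv = Δv₁ + Δv₂ = 3389 m/s.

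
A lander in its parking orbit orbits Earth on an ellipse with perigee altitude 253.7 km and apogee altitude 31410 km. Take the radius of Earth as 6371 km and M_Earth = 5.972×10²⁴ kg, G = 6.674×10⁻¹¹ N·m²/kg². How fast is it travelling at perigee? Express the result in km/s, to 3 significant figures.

v ≈ 10.1 km/s

μ = GM = 6.674×10⁻¹¹ × 5.972×10²⁴ = 3.986×10¹⁴ m³/s².
r_p = 6371 + 253.7 = 6624.7 km = 6.6247×10⁶ m.
r_a = 6371 + 31410 = 37781 km = 3.7781×10⁷ m.
Semi-major axis a = (r_p + r_a)/2 = 22203 km = 2.220×10⁷ m.
Vis-viva: v² = μ(2/r − 1/a) = 3.986×10¹⁴ × (3.019×10⁻⁷ − 4.504×10⁻⁸) = 1.024×10⁸ m²/s².
v = 10120 m/s = 10.12 km/s.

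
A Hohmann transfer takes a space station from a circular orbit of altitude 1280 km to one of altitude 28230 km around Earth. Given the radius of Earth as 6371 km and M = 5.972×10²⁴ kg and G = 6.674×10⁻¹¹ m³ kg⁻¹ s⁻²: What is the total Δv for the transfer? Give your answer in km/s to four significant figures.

Δv_total ≈ 3.371 km/s

μ = GM = 6.674×10⁻¹¹ × 5.972×10²⁴ = 3.986×10¹⁴ m³/s².
r₁ = 6371 + 1280 = 7651.0 km = 7.6510×10⁶ m.
r₂ = 6371 + 28230 = 34601 km = 3.4601×10⁷ m.
Transfer ellipse a_t = (r₁ + r₂)/2 = 2.113×10⁷ m.
At r₁: circular v_c1 = √(μ/r₁) = 7218 m/s; transfer-perigee v_p = √[μ(2/r₁ − 1/a_t)] = 9237 m/s.
Δv₁ = v_p − v_c1 = 2019 m/s.
At r₂: circular v_c2 = √(μ/r₂) = 3394 m/s; transfer-apogee v_a = √[μ(2/r₂ − 1/a_t)] = 2042 m/s.
Δv₂ = v_c2 − v_a = 1351 m/s.
Total Δv = Δv₁ + Δv₂ = 3371 m/s = 3.371 km/s.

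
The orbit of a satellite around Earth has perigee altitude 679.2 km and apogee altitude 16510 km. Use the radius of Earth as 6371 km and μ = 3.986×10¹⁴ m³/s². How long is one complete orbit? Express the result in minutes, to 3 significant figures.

T ≈ 304 minutes

r_p = 6371 + 679.2 = 7050.2 km = 7.0502×10⁶ m.
r_a = 6371 + 16510 = 22881 km = 2.2881×10⁷ m.
Semi-major axis a = (r_p + r_a)/2 = (7050.2 + 22881)/2 = 14966 km = 1.497×10⁷ m.
By Kepler's third law T = 2π√(a³/μ) = 2π × 2.900×10³ = 1.822×10⁴ s.
= 303.7 minutes.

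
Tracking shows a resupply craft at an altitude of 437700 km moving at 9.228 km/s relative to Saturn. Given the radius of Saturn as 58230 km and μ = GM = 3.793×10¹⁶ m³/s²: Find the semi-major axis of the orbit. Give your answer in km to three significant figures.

r = 58230 + 437700 = 4.9593×10⁵ km = 4.959×10⁸ m.
Specific orbital energy ε = v²/2 − μ/r = (9228)²/2 − 3.793×10¹⁶/4.959×10⁸ = -3.390×10⁷ J/kg.
Since ε = −μ/(2a), a = −μ/(2ε) = 5.594×10⁸ m = 5.5936×10⁵ km.

a ≈ 5.59×10⁵ km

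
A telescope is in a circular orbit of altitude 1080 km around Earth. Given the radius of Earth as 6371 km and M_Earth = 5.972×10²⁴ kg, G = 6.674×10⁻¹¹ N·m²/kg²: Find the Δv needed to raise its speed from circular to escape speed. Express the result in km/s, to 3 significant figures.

Δv ≈ 3.03 km/s

μ = GM = 6.674×10⁻¹¹ × 5.972×10²⁴ = 3.986×10¹⁴ m³/s².
r = 6371 + 1080 = 7451.0 km = 7.4510×10⁶ m.
Circular speed v_c = √(μ/r) = 7314 m/s.
Escape speed v_esc = √(2μ/r) = √2 × v_c = 10340 m/s.
Δv = v_esc − v_c = 3029 m/s = 3.029 km/s.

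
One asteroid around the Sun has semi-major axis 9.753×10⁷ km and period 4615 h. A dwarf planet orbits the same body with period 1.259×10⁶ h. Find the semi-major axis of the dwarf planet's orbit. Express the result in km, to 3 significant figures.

Kepler's third law: a³ ∝ T², so a₂ = a₁ (T₂/T₁)^(2/3).
T₂/T₁ = 272.8, (T₂/T₁)^(2/3) = 42.06.
a₂ = 9.753×10⁷ × 42.06 = 4.102×10⁹ km.

a₂ ≈ 4.10×10⁹ km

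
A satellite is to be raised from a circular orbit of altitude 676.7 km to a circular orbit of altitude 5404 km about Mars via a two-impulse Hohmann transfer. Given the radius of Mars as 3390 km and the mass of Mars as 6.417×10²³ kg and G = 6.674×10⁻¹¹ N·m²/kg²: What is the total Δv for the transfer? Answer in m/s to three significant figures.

Δv_total ≈ 1000 m/s

μ = GM = 6.674×10⁻¹¹ × 6.417×10²³ = 4.283×10¹³ m³/s².
r₁ = 3390 + 676.7 = 4066.7 km = 4.0667×10⁶ m.
r₂ = 3390 + 5404 = 8794.0 km = 8.7940×10⁶ m.
Transfer ellipse a_t = (r₁ + r₂)/2 = 6.430×10⁶ m.
At r₁: circular v_c1 = √(μ/r₁) = 3245 m/s; transfer-periapsis v_p = √[μ(2/r₁ − 1/a_t)] = 3795 m/s.
Δv₁ = v_p − v_c1 = 549.8 m/s.
At r₂: circular v_c2 = √(μ/r₂) = 2207 m/s; transfer-apoapsis v_a = √[μ(2/r₂ − 1/a_t)] = 1755 m/s.
Δv₂ = v_c2 − v_a = 451.8 m/s.
Total Δv = Δv₁ + Δv₂ = 1002 m/s.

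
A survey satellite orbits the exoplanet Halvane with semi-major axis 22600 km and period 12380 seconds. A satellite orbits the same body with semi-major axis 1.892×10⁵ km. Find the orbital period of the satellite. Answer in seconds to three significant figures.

Kepler's third law: T² ∝ a³, so T₂ = T₁ (a₂/a₁)^(3/2).
a₂/a₁ = 8.372, (a₂/a₁)^(3/2) = 24.22.
T₂ = 12380 × 24.22 = 2.999×10⁵ seconds.

T₂ ≈ 3.00×10⁵ seconds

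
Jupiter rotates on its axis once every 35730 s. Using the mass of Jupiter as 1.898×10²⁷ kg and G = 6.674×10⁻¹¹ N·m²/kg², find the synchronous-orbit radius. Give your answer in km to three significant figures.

r_sync ≈ 1.60×10⁵ km

μ = GM = 6.674×10⁻¹¹ × 1.898×10²⁷ = 1.267×10¹⁷ m³/s².
A synchronous orbit has period T, so by Kepler's third law a = (μT²/4π²)^(1/3).
μT²/4π² = 1.267×10¹⁷ × (3.573×10⁴)² / 39.48 = 4.096×10²⁴ m³.
a = 1.600×10⁸ m = 1.6000×10⁵ km.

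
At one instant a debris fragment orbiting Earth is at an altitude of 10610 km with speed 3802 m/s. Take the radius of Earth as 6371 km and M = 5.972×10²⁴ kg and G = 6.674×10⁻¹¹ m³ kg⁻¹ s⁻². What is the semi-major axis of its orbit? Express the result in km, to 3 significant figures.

a ≈ 12300 km

μ = GM = 6.674×10⁻¹¹ × 5.972×10²⁴ = 3.986×10¹⁴ m³/s².
r = 6371 + 10610 = 16981 km = 1.698×10⁷ m.
Vis-viva rearranged: 1/a = 2/r − v²/μ = 1.178×10⁻⁷ − 3.627×10⁻⁸ = 8.151×10⁻⁸ m⁻¹.
a = 1.227×10⁷ m = 12268 km.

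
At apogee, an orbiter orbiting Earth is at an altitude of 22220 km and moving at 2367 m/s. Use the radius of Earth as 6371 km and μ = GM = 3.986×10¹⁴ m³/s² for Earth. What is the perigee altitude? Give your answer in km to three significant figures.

r_a = 6371 + 22220 = 28591 km = 2.859×10⁷ m.
Specific energy ε = v²/2 − μ/r = -1.114×10⁷ J/kg, so a = −μ/(2ε) = 1.789×10⁷ m.
The apsides satisfy r_p + r_a = 2a, so the perigee radius is 2a − r_a = 7.190×10⁶ m = 7189.6 km.
Perigee altitude = 7189.6 − 6371 = 818.63 km.

perigee altitude ≈ 819 km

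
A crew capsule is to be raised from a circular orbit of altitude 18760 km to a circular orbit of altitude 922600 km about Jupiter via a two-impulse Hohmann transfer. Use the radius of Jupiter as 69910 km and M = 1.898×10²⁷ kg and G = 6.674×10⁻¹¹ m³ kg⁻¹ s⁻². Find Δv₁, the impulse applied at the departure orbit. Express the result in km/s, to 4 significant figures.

Δv ≈ 13.42 km/s

μ = GM = 6.674×10⁻¹¹ × 1.898×10²⁷ = 1.267×10¹⁷ m³/s².
r₁ = 69910 + 18760 = 88670 km = 8.8670×10⁷ m.
r₂ = 69910 + 922600 = 992510 km = 9.9251×10⁸ m.
Transfer ellipse a_t = (r₁ + r₂)/2 = 5.406×10⁸ m.
At r₁: circular v_c1 = √(μ/r₁) = 37800 m/s; transfer-perijove v_p = √[μ(2/r₁ − 1/a_t)] = 51210 m/s.
Δv₁ = v_p − v_c1 = 13420 m/s.
= 13.42 km/s.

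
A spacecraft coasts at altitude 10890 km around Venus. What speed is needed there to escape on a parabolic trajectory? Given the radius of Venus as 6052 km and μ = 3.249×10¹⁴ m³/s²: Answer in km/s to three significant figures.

r = 6052 + 10890 = 16942 km = 1.6942×10⁷ m.
Escape speed v_esc = √(2μ/r) = √(2 × 3.249×10¹⁴ / 1.694×10⁷) = √(3.835×10⁷) = 6193 m/s.
= 6.193 km/s.

v_esc ≈ 6.19 km/s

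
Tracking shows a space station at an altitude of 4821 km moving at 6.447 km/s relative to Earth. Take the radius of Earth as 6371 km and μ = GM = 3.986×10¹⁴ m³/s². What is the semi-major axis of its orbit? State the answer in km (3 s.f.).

a ≈ 13400 km

r = 6371 + 4821 = 11192 km = 1.119×10⁷ m.
Vis-viva rearranged: 1/a = 2/r − v²/μ = 1.787×10⁻⁷ − 1.043×10⁻⁷ = 7.442×10⁻⁸ m⁻¹.
a = 1.344×10⁷ m = 13436 km.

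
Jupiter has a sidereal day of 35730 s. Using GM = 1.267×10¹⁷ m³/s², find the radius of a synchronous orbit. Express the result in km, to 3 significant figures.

A synchronous orbit has period T, so by Kepler's third law a = (μT²/4π²)^(1/3).
μT²/4π² = 1.267×10¹⁷ × (3.573×10⁴)² / 39.48 = 4.097×10²⁴ m³.
a = 1.600×10⁸ m = 1.6002×10⁵ km.

r_sync ≈ 1.60×10⁵ km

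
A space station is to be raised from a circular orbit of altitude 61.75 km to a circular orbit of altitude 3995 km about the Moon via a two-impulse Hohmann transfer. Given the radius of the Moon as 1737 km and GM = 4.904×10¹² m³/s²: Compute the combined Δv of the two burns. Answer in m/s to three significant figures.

Δv_total ≈ 672 m/s

r₁ = 1737 + 61.75 = 1798.8 km = 1.7988×10⁶ m.
r₂ = 1737 + 3995 = 5732.0 km = 5.7320×10⁶ m.
Transfer ellipse a_t = (r₁ + r₂)/2 = 3.765×10⁶ m.
At r₁: circular v_c1 = √(μ/r₁) = 1651 m/s; transfer-perilune v_p = √[μ(2/r₁ − 1/a_t)] = 2037 m/s.
Δv₁ = v_p − v_c1 = 386.1 m/s.
At r₂: circular v_c2 = √(μ/r₂) = 925.0 m/s; transfer-apolune v_a = √[μ(2/r₂ − 1/a_t)] = 639.3 m/s.
Δv₂ = v_c2 − v_a = 285.7 m/s.
Total Δv = Δv₁ + Δv₂ = 671.7 m/s.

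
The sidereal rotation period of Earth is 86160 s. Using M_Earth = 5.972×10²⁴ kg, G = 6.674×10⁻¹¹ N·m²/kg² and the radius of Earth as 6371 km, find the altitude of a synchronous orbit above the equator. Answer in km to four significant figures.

h_sync ≈ 35790 km

μ = GM = 6.674×10⁻¹¹ × 5.972×10²⁴ = 3.986×10¹⁴ m³/s².
A synchronous orbit has period T, so by Kepler's third law a = (μT²/4π²)^(1/3).
μT²/4π² = 3.986×10¹⁴ × (8.616×10⁴)² / 39.48 = 7.495×10²² m³.
a = 4.216×10⁷ m = 42162 km.
Altitude h = a − R = 42162 − 6371 = 35791 km.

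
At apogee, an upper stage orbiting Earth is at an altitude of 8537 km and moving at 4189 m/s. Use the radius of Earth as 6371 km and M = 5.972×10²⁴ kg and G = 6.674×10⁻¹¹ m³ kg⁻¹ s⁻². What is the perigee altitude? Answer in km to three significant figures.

perigee altitude ≈ 911 km

μ = GM = 6.674×10⁻¹¹ × 5.972×10²⁴ = 3.986×10¹⁴ m³/s².
r_a = 6371 + 8537 = 14908 km = 1.491×10⁷ m.
Specific energy ε = v²/2 − μ/r = -1.796×10⁷ J/kg, so a = −μ/(2ε) = 1.110×10⁷ m.
The apsides satisfy r_p + r_a = 2a, so the perigee radius is 2a − r_a = 7.282×10⁶ m = 7282.3 km.
Perigee altitude = 7282.3 − 6371 = 911.27 km.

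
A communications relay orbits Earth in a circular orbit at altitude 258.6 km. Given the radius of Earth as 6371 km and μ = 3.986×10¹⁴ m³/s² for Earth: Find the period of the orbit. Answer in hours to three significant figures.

T ≈ 1.49 hours

r = 6371 + 258.6 = 6629.6 km = 6.6296×10⁶ m.
Kepler's third law: T = 2π√(r³/μ) = 2π√((6.630×10⁶)³ / 3.986×10¹⁴).
r³/μ = 7.310×10⁵ s², so T = 2π × 8.550×10² = 5.372×10³ s.
Converting: 5.372×10³ s ÷ 3600 = 1.492 hours.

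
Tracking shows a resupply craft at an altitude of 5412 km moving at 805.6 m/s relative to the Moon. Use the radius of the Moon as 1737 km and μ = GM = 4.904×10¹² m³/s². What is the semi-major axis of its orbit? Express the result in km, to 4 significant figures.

r = 1737 + 5412 = 7149.0 km = 7.149×10⁶ m.
Specific orbital energy ε = v²/2 − μ/r = (805.6)²/2 − 4.904×10¹²/7.149×10⁶ = -3.615×10⁵ J/kg.
Since ε = −μ/(2a), a = −μ/(2ε) = 6.783×10⁶ m = 6783.3 km.

a ≈ 6783 km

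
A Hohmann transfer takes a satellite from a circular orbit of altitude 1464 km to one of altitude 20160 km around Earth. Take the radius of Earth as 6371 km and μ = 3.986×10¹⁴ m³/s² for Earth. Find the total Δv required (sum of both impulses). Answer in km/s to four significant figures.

Δv_total ≈ 2.989 km/s

r₁ = 6371 + 1464 = 7835.0 km = 7.8350×10⁶ m.
r₂ = 6371 + 20160 = 26531 km = 2.6531×10⁷ m.
Transfer ellipse a_t = (r₁ + r₂)/2 = 1.718×10⁷ m.
At r₁: circular v_c1 = √(μ/r₁) = 7133 m/s; transfer-perigee v_p = √[μ(2/r₁ − 1/a_t)] = 8863 m/s.
Δv₁ = v_p − v_c1 = 1730 m/s.
At r₂: circular v_c2 = √(μ/r₂) = 3876 m/s; transfer-apogee v_a = √[μ(2/r₂ − 1/a_t)] = 2617 m/s.
Δv₂ = v_c2 − v_a = 1259 m/s.
Total Δv = Δv₁ + Δv₂ = 2989 m/s = 2.989 km/s.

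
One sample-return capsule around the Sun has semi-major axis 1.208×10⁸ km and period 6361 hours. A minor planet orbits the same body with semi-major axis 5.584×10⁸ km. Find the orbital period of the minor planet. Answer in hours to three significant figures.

Kepler's third law: T² ∝ a³, so T₂ = T₁ (a₂/a₁)^(3/2).
a₂/a₁ = 4.623, (a₂/a₁)^(3/2) = 9.938.
T₂ = 6361 × 9.938 = 63220 hours.

T₂ ≈ 63200 hours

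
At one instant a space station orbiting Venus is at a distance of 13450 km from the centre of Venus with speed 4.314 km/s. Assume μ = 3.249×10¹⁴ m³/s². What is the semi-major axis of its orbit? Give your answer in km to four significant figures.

a ≈ 10940 km

r = 1.345×10⁷ m.
Specific orbital energy ε = v²/2 − μ/r = (4314)²/2 − 3.249×10¹⁴/1.345×10⁷ = -1.485×10⁷ J/kg.
Since ε = −μ/(2a), a = −μ/(2ε) = 1.094×10⁷ m = 10939 km.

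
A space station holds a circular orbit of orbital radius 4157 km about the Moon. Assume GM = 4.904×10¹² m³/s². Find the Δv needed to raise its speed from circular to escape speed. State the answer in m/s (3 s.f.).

r = 4157 km = 4.157×10⁶ m.
Circular speed v_c = √(μ/r) = 1086 m/s.
Escape speed v_esc = √(2μ/r) = √2 × v_c = 1536 m/s.
Δv = v_esc − v_c = 449.9 m/s.

Δv ≈ 450 m/s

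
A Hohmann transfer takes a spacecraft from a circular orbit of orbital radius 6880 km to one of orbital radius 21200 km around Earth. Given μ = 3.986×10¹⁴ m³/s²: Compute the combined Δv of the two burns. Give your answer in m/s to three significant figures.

Δv_total ≈ 3040 m/s

r₁ = 6880 km = 6.880×10⁶ m.
r₂ = 21200 km = 2.120×10⁷ m.
Transfer ellipse a_t = (r₁ + r₂)/2 = 1.404×10⁷ m.
At r₁: circular v_c1 = √(μ/r₁) = 7612 m/s; transfer-perigee v_p = √[μ(2/r₁ − 1/a_t)] = 9353 m/s.
Δv₁ = v_p − v_c1 = 1742 m/s.
At r₂: circular v_c2 = √(μ/r₂) = 4336 m/s; transfer-apogee v_a = √[μ(2/r₂ − 1/a_t)] = 3035 m/s.
Δv₂ = v_c2 − v_a = 1301 m/s.
Total Δv = Δv₁ + Δv₂ = 3042 m/s.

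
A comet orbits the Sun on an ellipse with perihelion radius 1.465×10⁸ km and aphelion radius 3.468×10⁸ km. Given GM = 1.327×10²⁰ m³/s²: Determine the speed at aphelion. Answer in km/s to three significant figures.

Semi-major axis a = (r_p + r_a)/2 = 2.4665×10⁸ km = 2.466×10¹¹ m.
Vis-viva: v² = μ(2/r − 1/a) = 1.327×10²⁰ × (5.767×10⁻¹² − 4.054×10⁻¹²) = 2.273×10⁸ m²/s².
v = 15080 m/s = 15.08 km/s.

v ≈ 15.1 km/s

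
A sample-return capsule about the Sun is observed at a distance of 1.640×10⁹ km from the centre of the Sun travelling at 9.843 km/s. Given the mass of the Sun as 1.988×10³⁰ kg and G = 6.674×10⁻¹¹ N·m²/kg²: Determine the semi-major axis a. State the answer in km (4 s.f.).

μ = GM = 6.674×10⁻¹¹ × 1.988×10³⁰ = 1.327×10²⁰ m³/s².
r = 1.640×10¹² m.
Specific orbital energy ε = v²/2 − μ/r = (9843)²/2 − 1.327×10²⁰/1.640×10¹² = -3.246×10⁷ J/kg.
Since ε = −μ/(2a), a = −μ/(2ε) = 2.044×10¹² m = 2.0438×10⁹ km.

a ≈ 2.044×10⁹ km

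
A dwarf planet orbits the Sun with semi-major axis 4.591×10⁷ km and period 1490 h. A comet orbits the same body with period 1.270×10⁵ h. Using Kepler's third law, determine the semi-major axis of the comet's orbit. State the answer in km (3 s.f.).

a₂ ≈ 8.89×10⁸ km

Kepler's third law: a³ ∝ T², so a₂ = a₁ (T₂/T₁)^(2/3).
T₂/T₁ = 85.23, (T₂/T₁)^(2/3) = 19.37.
a₂ = 4.591×10⁷ × 19.37 = 8.892×10⁸ km.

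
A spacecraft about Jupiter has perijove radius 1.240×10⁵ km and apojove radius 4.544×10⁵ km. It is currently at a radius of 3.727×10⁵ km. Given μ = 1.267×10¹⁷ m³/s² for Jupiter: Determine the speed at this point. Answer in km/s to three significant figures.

v ≈ 15.5 km/s

Semi-major axis a = (r_p + r_a)/2 = 2.8920×10⁵ km = 2.892×10⁸ m.
Vis-viva: v² = μ(2/r − 1/a) = 1.267×10¹⁷ × (5.366×10⁻⁹ − 3.458×10⁻⁹) = 2.418×10⁸ m²/s².
v = 15550 m/s = 15.55 km/s.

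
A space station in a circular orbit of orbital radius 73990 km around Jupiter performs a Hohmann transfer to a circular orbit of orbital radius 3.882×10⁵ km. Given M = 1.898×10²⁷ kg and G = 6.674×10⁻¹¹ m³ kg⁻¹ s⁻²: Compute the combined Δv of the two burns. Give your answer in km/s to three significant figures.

μ = GM = 6.674×10⁻¹¹ × 1.898×10²⁷ = 1.267×10¹⁷ m³/s².
r₁ = 73990 km = 7.399×10⁷ m.
r₂ = 3.882×10⁵ km = 3.882×10⁸ m.
Transfer ellipse a_t = (r₁ + r₂)/2 = 2.311×10⁸ m.
At r₁: circular v_c1 = √(μ/r₁) = 41380 m/s; transfer-perijove v_p = √[μ(2/r₁ − 1/a_t)] = 53630 m/s.
Δv₁ = v_p − v_c1 = 12250 m/s.
At r₂: circular v_c2 = √(μ/r₂) = 18060 m/s; transfer-apojove v_a = √[μ(2/r₂ − 1/a_t)] = 10220 m/s.
Δv₂ = v_c2 − v_a = 7843 m/s.
Total Δv = Δv₁ + Δv₂ = 20090 m/s = 20.09 km/s.

Δv_total ≈ 20.1 km/s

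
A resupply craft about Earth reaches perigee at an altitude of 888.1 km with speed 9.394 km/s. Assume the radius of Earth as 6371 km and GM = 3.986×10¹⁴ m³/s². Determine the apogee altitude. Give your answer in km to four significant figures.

r_p = 6371 + 888.1 = 7259.1 km = 7.259×10⁶ m.
Specific energy ε = v²/2 − μ/r = -1.079×10⁷ J/kg, so a = −μ/(2ε) = 1.848×10⁷ m.
The apsides satisfy r_p + r_a = 2a, so the apogee radius is 2a − r_p = 2.969×10⁷ m = 29694 km.
Apogee altitude = 29694 − 6371 = 23323 km.

apogee altitude ≈ 23320 km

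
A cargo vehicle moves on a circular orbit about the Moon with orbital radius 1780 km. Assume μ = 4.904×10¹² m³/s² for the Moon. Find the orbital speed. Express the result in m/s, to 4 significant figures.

v ≈ 1660 m/s

r = 1780 km = 1.780×10⁶ m.
For a circular orbit v = √(μ/r) = √(4.904×10¹² / 1.780×10⁶) = √(2.755×10⁶) = 1660 m/s.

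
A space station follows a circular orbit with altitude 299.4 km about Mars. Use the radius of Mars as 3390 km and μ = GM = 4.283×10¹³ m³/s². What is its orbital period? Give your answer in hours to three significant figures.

T ≈ 1.89 hours

r = 3390 + 299.4 = 3689.4 km = 3.6894×10⁶ m.
Kepler's third law: T = 2π√(r³/μ) = 2π√((3.689×10⁶)³ / 4.283×10¹³).
r³/μ = 1.173×10⁶ s², so T = 2π × 1.083×10³ = 6.804×10³ s.
Converting: 6.804×10³ s ÷ 3600 = 1.890 hours.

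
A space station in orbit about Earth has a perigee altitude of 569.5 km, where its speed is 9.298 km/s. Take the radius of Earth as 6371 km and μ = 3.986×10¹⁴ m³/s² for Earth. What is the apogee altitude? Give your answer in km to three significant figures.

r_p = 6371 + 569.5 = 6940.5 km = 6.940×10⁶ m.
Specific energy ε = v²/2 − μ/r = -1.420×10⁷ J/kg, so a = −μ/(2ε) = 1.403×10⁷ m.
The apsides satisfy r_p + r_a = 2a, so the apogee radius is 2a − r_p = 2.112×10⁷ m = 21121 km.
Apogee altitude = 21121 − 6371 = 14750 km.

apogee altitude ≈ 14700 km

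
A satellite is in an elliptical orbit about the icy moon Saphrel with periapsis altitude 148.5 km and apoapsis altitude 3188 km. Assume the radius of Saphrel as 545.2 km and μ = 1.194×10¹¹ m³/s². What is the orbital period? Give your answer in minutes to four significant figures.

r_p = 545.2 + 148.5 = 693.70 km = 6.9370×10⁵ m.
r_a = 545.2 + 3188 = 3733.2 km = 3.7332×10⁶ m.
Semi-major axis a = (r_p + r_a)/2 = (693.70 + 3733.2)/2 = 2213.4 km = 2.213×10⁶ m.
By Kepler's third law T = 2π√(a³/μ) = 2π × 9.530×10³ = 5.988×10⁴ s.
= 998.0 minutes.

T ≈ 998.0 minutes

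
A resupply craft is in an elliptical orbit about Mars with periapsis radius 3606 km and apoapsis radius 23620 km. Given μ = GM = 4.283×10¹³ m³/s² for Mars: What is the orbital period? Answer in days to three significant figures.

Semi-major axis a = (r_p + r_a)/2 = (3606.0 + 23620)/2 = 13613 km = 1.361×10⁷ m.
By Kepler's third law T = 2π√(a³/μ) = 2π × 7.675×10³ = 4.822×10⁴ s.
= 0.5581 days.

T ≈ 0.558 days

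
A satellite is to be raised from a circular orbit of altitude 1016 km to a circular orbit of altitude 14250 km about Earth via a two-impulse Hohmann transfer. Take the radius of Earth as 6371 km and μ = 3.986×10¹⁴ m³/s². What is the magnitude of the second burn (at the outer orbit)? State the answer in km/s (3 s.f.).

Δv ≈ 1.20 km/s

r₁ = 6371 + 1016 = 7387.0 km = 7.3870×10⁶ m.
r₂ = 6371 + 14250 = 20621 km = 2.0621×10⁷ m.
Transfer ellipse a_t = (r₁ + r₂)/2 = 1.400×10⁷ m.
At r₁: circular v_c1 = √(μ/r₁) = 7346 m/s; transfer-perigee v_p = √[μ(2/r₁ − 1/a_t)] = 8914 m/s.
At r₂: circular v_c2 = √(μ/r₂) = 4397 m/s; transfer-apogee v_a = √[μ(2/r₂ − 1/a_t)] = 3193 m/s.
Δv₂ = v_c2 − v_a = 1203 m/s.
= 1.203 km/s.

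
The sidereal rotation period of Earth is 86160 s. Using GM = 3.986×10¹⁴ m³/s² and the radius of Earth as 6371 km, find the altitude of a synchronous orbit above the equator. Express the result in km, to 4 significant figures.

A synchronous orbit has period T, so by Kepler's third law a = (μT²/4π²)^(1/3).
μT²/4π² = 3.986×10¹⁴ × (8.616×10⁴)² / 39.48 = 7.495×10²² m³.
a = 4.216×10⁷ m = 42163 km.
Altitude h = a − R = 42163 − 6371 = 35792 km.

h_sync ≈ 35790 km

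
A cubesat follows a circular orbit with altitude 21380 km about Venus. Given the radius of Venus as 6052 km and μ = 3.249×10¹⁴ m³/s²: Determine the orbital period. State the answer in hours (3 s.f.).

r = 6052 + 21380 = 27432 km = 2.7432×10⁷ m.
Kepler's third law: T = 2π√(r³/μ) = 2π√((2.743×10⁷)³ / 3.249×10¹⁴).
r³/μ = 6.354×10⁷ s², so T = 2π × 7.971×10³ = 5.008×10⁴ s.
Converting: 5.008×10⁴ s ÷ 3600 = 13.91 hours.

T ≈ 13.9 hours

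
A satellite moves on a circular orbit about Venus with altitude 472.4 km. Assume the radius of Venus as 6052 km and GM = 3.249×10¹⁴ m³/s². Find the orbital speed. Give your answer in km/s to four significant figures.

r = 6052 + 472.4 = 6524.4 km = 6.5244×10⁶ m.
For a circular orbit v = √(μ/r) = √(3.249×10¹⁴ / 6.524×10⁶) = √(4.980×10⁷) = 7057 m/s.
That is 7.057 km/s.

v ≈ 7.057 km/s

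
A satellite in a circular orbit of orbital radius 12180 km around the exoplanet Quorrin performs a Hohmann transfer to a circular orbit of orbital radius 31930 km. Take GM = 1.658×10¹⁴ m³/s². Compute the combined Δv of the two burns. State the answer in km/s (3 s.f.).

r₁ = 12180 km = 1.218×10⁷ m.
r₂ = 31930 km = 3.193×10⁷ m.
Transfer ellipse a_t = (r₁ + r₂)/2 = 2.206×10⁷ m.
At r₁: circular v_c1 = √(μ/r₁) = 3690 m/s; transfer-periapsis v_p = √[μ(2/r₁ − 1/a_t)] = 4439 m/s.
Δv₁ = v_p − v_c1 = 749.8 m/s.
At r₂: circular v_c2 = √(μ/r₂) = 2279 m/s; transfer-apoapsis v_a = √[μ(2/r₂ − 1/a_t)] = 1693 m/s.
Δv₂ = v_c2 − v_a = 585.3 m/s.
Total Δv = Δv₁ + Δv₂ = 1335 m/s = 1.335 km/s.

Δv_total ≈ 1.34 km/s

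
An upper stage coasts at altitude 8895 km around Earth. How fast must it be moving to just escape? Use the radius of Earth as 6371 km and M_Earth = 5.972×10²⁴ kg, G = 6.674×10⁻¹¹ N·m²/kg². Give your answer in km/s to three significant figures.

μ = GM = 6.674×10⁻¹¹ × 5.972×10²⁴ = 3.986×10¹⁴ m³/s².
r = 6371 + 8895 = 15266 km = 1.5266×10⁷ m.
Escape speed v_esc = √(2μ/r) = √(2 × 3.986×10¹⁴ / 1.527×10⁷) = √(5.222×10⁷) = 7226 m/s.
= 7.226 km/s.

v_esc ≈ 7.23 km/s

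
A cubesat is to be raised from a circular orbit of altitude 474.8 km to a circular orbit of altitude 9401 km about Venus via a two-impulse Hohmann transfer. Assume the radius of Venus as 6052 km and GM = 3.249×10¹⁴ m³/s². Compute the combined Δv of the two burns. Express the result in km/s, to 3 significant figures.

r₁ = 6052 + 474.8 = 6526.8 km = 6.5268×10⁶ m.
r₂ = 6052 + 9401 = 15453 km = 1.5453×10⁷ m.
Transfer ellipse a_t = (r₁ + r₂)/2 = 1.099×10⁷ m.
At r₁: circular v_c1 = √(μ/r₁) = 7055 m/s; transfer-periapsis v_p = √[μ(2/r₁ − 1/a_t)] = 8366 m/s.
Δv₁ = v_p − v_c1 = 1311 m/s.
At r₂: circular v_c2 = √(μ/r₂) = 4585 m/s; transfer-apoapsis v_a = √[μ(2/r₂ − 1/a_t)] = 3534 m/s.
Δv₂ = v_c2 − v_a = 1052 m/s.
Total Δv = Δv₁ + Δv₂ = 2363 m/s = 2.363 km/s.

Δv_total ≈ 2.36 km/s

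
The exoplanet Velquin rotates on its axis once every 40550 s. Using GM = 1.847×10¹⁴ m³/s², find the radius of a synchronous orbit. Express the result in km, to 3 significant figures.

r_sync ≈ 19700 km

A synchronous orbit has period T, so by Kepler's third law a = (μT²/4π²)^(1/3).
μT²/4π² = 1.847×10¹⁴ × (4.055×10⁴)² / 39.48 = 7.693×10²¹ m³.
a = 1.974×10⁷ m = 19741 km.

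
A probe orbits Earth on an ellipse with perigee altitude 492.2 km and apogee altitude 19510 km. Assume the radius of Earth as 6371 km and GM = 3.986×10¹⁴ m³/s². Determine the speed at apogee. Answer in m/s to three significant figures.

r_p = 6371 + 492.2 = 6863.2 km = 6.8632×10⁶ m.
r_a = 6371 + 19510 = 25881 km = 2.5881×10⁷ m.
Semi-major axis a = (r_p + r_a)/2 = 16372 km = 1.637×10⁷ m.
Vis-viva: v² = μ(2/r − 1/a) = 3.986×10¹⁴ × (7.728×10⁻⁸ − 6.108×10⁻⁸) = 6.456×10⁶ m²/s².
v = 2541 m/s.

v ≈ 2540 m/s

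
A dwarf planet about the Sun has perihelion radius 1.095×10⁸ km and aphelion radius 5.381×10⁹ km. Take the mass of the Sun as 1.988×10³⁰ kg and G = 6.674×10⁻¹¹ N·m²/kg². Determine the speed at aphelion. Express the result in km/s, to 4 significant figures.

v ≈ 0.9917 km/s

μ = GM = 6.674×10⁻¹¹ × 1.988×10³⁰ = 1.327×10²⁰ m³/s².
Semi-major axis a = (r_p + r_a)/2 = 2.7452×10⁹ km = 2.745×10¹² m.
Vis-viva: v² = μ(2/r − 1/a) = 1.327×10²⁰ × (3.717×10⁻¹³ − 3.643×10⁻¹³) = 9.835×10⁵ m²/s².
v = 991.7 m/s = 0.9917 km/s.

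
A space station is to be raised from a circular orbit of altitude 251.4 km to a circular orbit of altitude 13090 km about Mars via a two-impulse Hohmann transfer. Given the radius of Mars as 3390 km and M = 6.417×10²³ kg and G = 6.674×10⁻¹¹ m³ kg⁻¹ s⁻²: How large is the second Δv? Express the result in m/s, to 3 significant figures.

Δv ≈ 642 m/s

μ = GM = 6.674×10⁻¹¹ × 6.417×10²³ = 4.283×10¹³ m³/s².
r₁ = 3390 + 251.4 = 3641.4 km = 3.6414×10⁶ m.
r₂ = 3390 + 13090 = 16480 km = 1.6480×10⁷ m.
Transfer ellipse a_t = (r₁ + r₂)/2 = 1.006×10⁷ m.
At r₁: circular v_c1 = √(μ/r₁) = 3429 m/s; transfer-periapsis v_p = √[μ(2/r₁ − 1/a_t)] = 4389 m/s.
At r₂: circular v_c2 = √(μ/r₂) = 1612 m/s; transfer-apoapsis v_a = √[μ(2/r₂ − 1/a_t)] = 969.8 m/s.
Δv₂ = v_c2 − v_a = 642.2 m/s.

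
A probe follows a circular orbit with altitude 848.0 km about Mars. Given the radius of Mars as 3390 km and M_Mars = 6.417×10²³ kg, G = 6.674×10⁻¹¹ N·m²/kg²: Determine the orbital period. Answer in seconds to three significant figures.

T ≈ 8380 seconds

μ = GM = 6.674×10⁻¹¹ × 6.417×10²³ = 4.283×10¹³ m³/s².
r = 3390 + 848.0 = 4238.0 km = 4.2380×10⁶ m.
Kepler's third law: T = 2π√(r³/μ) = 2π√((4.238×10⁶)³ / 4.283×10¹³).
r³/μ = 1.777×10⁶ s², so T = 2π × 1.333×10³ = 8.376×10³ s.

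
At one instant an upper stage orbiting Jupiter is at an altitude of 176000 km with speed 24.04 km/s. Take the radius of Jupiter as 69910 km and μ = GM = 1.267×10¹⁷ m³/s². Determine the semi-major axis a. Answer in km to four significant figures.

r = 69910 + 176000 = 2.4591×10⁵ km = 2.459×10⁸ m.
Vis-viva rearranged: 1/a = 2/r − v²/μ = 8.133×10⁻⁹ − 4.561×10⁻⁹ = 3.572×10⁻⁹ m⁻¹.
a = 2.800×10⁸ m = 2.7998×10⁵ km.

a ≈ 2.800×10⁵ km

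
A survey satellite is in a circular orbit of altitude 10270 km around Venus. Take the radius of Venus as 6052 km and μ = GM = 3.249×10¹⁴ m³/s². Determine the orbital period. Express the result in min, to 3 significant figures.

r = 6052 + 10270 = 16322 km = 1.6322×10⁷ m.
Kepler's third law: T = 2π√(r³/μ) = 2π√((1.632×10⁷)³ / 3.249×10¹⁴).
r³/μ = 1.338×10⁷ s², so T = 2π × 3.658×10³ = 2.299×10⁴ s.
Converting: 2.299×10⁴ s ÷ 60.00 = 383.1 min.

T ≈ 383 min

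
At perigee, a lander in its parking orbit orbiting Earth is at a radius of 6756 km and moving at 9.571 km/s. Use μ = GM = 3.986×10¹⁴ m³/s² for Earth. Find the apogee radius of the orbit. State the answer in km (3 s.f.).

r_p = 6.756×10⁶ m.
Specific energy ε = v²/2 − μ/r = -1.320×10⁷ J/kg, so a = −μ/(2ε) = 1.510×10⁷ m.
The apsides satisfy r_p + r_a = 2a, so the apogee radius is 2a − r_p = 2.345×10⁷ m = 23447 km.

apogee radius ≈ 23400 km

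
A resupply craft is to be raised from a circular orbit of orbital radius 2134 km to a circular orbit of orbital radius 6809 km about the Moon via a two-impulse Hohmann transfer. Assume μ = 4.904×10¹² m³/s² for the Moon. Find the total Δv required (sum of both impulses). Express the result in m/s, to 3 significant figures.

r₁ = 2134 km = 2.134×10⁶ m.
r₂ = 6809 km = 6.809×10⁶ m.
Transfer ellipse a_t = (r₁ + r₂)/2 = 4.472×10⁶ m.
At r₁: circular v_c1 = √(μ/r₁) = 1516 m/s; transfer-perilune v_p = √[μ(2/r₁ − 1/a_t)] = 1871 m/s.
Δv₁ = v_p − v_c1 = 354.7 m/s.
At r₂: circular v_c2 = √(μ/r₂) = 848.7 m/s; transfer-apolune v_a = √[μ(2/r₂ − 1/a_t)] = 586.3 m/s.
Δv₂ = v_c2 − v_a = 262.4 m/s.
Total Δv = Δv₁ + Δv₂ = 617.1 m/s.

Δv_total ≈ 617 m/s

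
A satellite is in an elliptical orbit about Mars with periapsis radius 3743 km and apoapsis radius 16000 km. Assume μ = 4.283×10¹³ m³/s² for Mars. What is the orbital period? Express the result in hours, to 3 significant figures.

T ≈ 8.27 hours

Semi-major axis a = (r_p + r_a)/2 = (3743.0 + 16000)/2 = 9871.5 km = 9.872×10⁶ m.
By Kepler's third law T = 2π√(a³/μ) = 2π × 4.739×10³ = 2.978×10⁴ s.
= 8.271 hours.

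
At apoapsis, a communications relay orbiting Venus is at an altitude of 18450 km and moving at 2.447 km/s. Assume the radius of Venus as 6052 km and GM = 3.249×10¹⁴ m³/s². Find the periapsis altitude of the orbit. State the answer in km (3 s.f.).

periapsis altitude ≈ 1090 km

r_a = 6052 + 18450 = 24502 km = 2.450×10⁷ m.
Specific energy ε = v²/2 − μ/r = -1.027×10⁷ J/kg, so a = −μ/(2ε) = 1.582×10⁷ m.
The apsides satisfy r_p + r_a = 2a, so the periapsis radius is 2a − r_a = 7.145×10⁶ m = 7145.4 km.
Periapsis altitude = 7145.4 − 6052 = 1093.4 km.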